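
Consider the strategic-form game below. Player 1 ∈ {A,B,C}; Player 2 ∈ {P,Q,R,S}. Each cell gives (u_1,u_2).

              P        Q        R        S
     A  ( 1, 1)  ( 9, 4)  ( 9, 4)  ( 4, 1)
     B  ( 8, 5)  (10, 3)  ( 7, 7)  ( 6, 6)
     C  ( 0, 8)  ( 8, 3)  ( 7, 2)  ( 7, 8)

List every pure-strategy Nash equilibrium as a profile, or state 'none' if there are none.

PSNE = {(A,R), (C,S)}

(A,P): not NE [P1→B gives 8>1; P2→R gives 4>1]
(A,Q): not NE [P1→B gives 10>9]
(A,R): NE
(A,S): not NE [P1→C gives 7>4; P2→R gives 4>1]
(B,P): not NE [P2→R gives 7>5]
(B,Q): not NE [P2→R gives 7>3]
(B,R): not NE [P1→A gives 9>7]
(B,S): not NE [P1→C gives 7>6; P2→R gives 7>6]
(C,P): not NE [P1→B gives 8>0]
(C,Q): not NE [P1→B gives 10>8; P2→S gives 8>3]
(C,R): not NE [P1→A gives 9>7; P2→S gives 8>2]
(C,S): NE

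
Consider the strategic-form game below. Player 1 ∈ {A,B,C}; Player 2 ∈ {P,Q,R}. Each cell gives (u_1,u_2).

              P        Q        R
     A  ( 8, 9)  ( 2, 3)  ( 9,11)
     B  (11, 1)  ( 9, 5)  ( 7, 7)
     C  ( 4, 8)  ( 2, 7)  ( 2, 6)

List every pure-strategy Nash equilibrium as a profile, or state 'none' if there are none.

PSNE = {(A,R)}

(A,P): not NE [P1→B gives 11>8; P2→R gives 11>9]
(A,Q): not NE [P1→B gives 9>2; P2→R gives 11>3]
(A,R): NE
(B,P): not NE [P2→R gives 7>1]
(B,Q): not NE [P2→R gives 7>5]
(B,R): not NE [P1→A gives 9>7]
(C,P): not NE [P1→B gives 11>4]
(C,Q): not NE [P1→B gives 9>2; P2→P gives 8>7]
(C,R): not NE [P1→A gives 9>2; P2→P gives 8>6]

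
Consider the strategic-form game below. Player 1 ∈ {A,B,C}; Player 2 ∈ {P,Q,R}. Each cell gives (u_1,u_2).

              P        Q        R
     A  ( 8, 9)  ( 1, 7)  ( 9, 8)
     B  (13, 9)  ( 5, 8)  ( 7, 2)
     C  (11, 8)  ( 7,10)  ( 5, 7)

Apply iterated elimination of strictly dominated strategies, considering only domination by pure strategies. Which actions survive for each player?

Remaining: P1:{B,C} P2:{P,Q}

P2 drop R (P beats it: A:9>8 B:9>2 C:8>7)
P1 drop A (B beats it: P:13>8 Q:5>1)
P1→{B,C} P2→{P,Q}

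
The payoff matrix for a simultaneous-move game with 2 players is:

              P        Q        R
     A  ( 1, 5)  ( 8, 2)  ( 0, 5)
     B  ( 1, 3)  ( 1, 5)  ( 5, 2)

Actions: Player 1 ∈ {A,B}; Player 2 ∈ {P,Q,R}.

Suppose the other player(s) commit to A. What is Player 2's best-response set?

P2 best: {P,R}

u_2(P vs A) = 5
u_2(Q vs A) = 2
u_2(R vs A) = 5
max payoff 5 at {P,R}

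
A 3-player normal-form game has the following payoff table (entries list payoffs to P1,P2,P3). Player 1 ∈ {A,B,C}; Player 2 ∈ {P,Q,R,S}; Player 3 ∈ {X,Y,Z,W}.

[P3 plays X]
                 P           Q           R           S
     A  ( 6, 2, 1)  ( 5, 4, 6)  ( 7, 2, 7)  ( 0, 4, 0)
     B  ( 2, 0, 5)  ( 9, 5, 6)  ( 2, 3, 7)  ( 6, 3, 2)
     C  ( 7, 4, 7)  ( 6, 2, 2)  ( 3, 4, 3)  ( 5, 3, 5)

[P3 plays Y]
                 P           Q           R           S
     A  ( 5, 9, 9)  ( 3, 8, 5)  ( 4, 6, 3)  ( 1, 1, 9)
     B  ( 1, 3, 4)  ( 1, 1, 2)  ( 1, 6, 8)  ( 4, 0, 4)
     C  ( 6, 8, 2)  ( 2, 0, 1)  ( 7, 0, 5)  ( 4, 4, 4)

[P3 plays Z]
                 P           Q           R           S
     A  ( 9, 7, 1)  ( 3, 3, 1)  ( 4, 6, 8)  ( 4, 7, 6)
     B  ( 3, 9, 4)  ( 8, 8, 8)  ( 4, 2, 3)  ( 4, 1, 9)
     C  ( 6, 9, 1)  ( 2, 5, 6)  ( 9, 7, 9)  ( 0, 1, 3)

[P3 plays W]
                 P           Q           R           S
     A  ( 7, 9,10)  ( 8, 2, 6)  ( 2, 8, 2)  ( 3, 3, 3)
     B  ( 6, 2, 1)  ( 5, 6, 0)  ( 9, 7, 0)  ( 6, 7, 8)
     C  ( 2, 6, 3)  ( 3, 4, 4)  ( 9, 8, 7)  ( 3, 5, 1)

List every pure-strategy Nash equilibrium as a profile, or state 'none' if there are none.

(A,P,X): not NE [P1→C gives 7>6; P2→S gives 4>2; P3→W gives 10>1]
(A,P,Y): not NE [P1→C gives 6>5; P3→W gives 10>9]
(A,P,Z): not NE [P3→W gives 10>1]
(A,P,W): NE
(A,Q,X): not NE [P1→B gives 9>5]
(A,Q,Y): not NE [P2→P gives 9>8; P3→W gives 6>5]
(A,Q,Z): not NE [P1→B gives 8>3; P2→S gives 7>3; P3→W gives 6>1]
(A,Q,W): not NE [P2→P gives 9>2]
(A,R,X): not NE [P2→S gives 4>2; P3→Z gives 8>7]
(A,R,Y): not NE [P1→C gives 7>4; P2→P gives 9>6; P3→Z gives 8>3]
(A,R,Z): not NE [P1→C gives 9>4; P2→S gives 7>6]
(A,R,W): not NE [P1→C gives 9>2; P2→P gives 9>8; P3→Z gives 8>2]
(A,S,X): not NE [P1→B gives 6>0; P3→Y gives 9>0]
(A,S,Y): not NE [P1→C gives 4>1; P2→P gives 9>1]
(A,S,Z): not NE [P3→Y gives 9>6]
(A,S,W): not NE [P1→B gives 6>3; P2→P gives 9>3; P3→Y gives 9>3]
(B,P,X): not NE [P1→C gives 7>2; P2→Q gives 5>0]
(B,P,Y): not NE [P1→C gives 6>1; P2→R gives 6>3; P3→X gives 5>4]
(B,P,Z): not NE [P1→A gives 9>3; P3→X gives 5>4]
(B,P,W): not NE [P1→A gives 7>6; P2→S gives 7>2; P3→X gives 5>1]
(B,Q,X): not NE [P3→Z gives 8>6]
(B,Q,Y): not NE [P1→A gives 3>1; P2→R gives 6>1; P3→Z gives 8>2]
(B,Q,Z): not NE [P2→P gives 9>8]
(B,Q,W): not NE [P1→A gives 8>5; P2→S gives 7>6; P3→Z gives 8>0]
(B,R,X): not NE [P1→A gives 7>2; P2→Q gives 5>3; P3→Y gives 8>7]
(B,R,Y): not NE [P1→C gives 7>1]
(B,R,Z): not NE [P1→C gives 9>4; P2→P gives 9>2; P3→Y gives 8>3]
(B,R,W): not NE [P3→Y gives 8>0]
(B,S,X): not NE [P2→Q gives 5>3; P3→Z gives 9>2]
(B,S,Y): not NE [P2→R gives 6>0; P3→Z gives 9>4]
(B,S,Z): not NE [P2→P gives 9>1]
(B,S,W): not NE [P3→Z gives 9>8]
(C,P,X): NE
(C,P,Y): not NE [P3→X gives 7>2]
(C,P,Z): not NE [P1→A gives 9>6; P3→X gives 7>1]
(C,P,W): not NE [P1→A gives 7>2; P2→R gives 8>6; P3→X gives 7>3]
(C,Q,X): not NE [P1→B gives 9>6; P2→R gives 4>2; P3→Z gives 6>2]
(C,Q,Y): not NE [P1→A gives 3>2; P2→P gives 8>0; P3→Z gives 6>1]
(C,Q,Z): not NE [P1→B gives 8>2; P2→P gives 9>5]
(C,Q,W): not NE [P1→A gives 8>3; P2→R gives 8>4; P3→Z gives 6>4]
(C,R,X): not NE [P1→A gives 7>3; P3→Z gives 9>3]
(C,R,Y): not NE [P2→P gives 8>0; P3→Z gives 9>5]
(C,R,Z): not NE [P2→P gives 9>7]
(C,R,W): not NE [P3→Z gives 9>7]
(C,S,X): not NE [P1→B gives 6>5; P2→R gives 4>3]
(C,S,Y): not NE [P2→P gives 8>4; P3→X gives 5>4]
(C,S,Z): not NE [P1→B gives 4>0; P2→P gives 9>1; P3→X gives 5>3]
(C,S,W): not NE [P1→B gives 6>3; P2→R gives 8>5; P3→X gives 5>1]

PSNE = {(A,P,W), (C,P,X)}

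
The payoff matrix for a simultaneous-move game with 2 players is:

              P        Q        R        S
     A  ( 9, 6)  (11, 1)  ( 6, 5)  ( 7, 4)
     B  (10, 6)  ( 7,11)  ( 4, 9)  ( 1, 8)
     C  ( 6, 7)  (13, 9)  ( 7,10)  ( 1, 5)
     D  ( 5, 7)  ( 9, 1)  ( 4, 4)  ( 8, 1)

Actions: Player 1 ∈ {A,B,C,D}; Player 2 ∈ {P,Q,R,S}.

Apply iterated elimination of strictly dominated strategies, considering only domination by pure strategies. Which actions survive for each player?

Remaining: P1:{A,B,C} P2:{P,Q,R}

P2 drop S (R beats it: A:5>4 B:9>8 C:10>5 D:4>1)
P1 drop D (A beats it: P:9>5 Q:11>9 R:6>4)
P1→{A,B,C} P2→{P,Q,R}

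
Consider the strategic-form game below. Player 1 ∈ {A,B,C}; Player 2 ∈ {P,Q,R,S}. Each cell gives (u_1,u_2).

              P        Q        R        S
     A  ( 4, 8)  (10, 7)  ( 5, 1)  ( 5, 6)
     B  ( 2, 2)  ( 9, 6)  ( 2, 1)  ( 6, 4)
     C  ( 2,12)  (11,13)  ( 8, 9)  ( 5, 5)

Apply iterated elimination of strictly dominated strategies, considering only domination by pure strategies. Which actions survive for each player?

IESDS → P1:{A,C} P2:{P,Q}

P2 drop R (P beats it: A:8>1 B:2>1 C:12>9)
P2 drop S (Q beats it: A:7>6 B:6>4 C:13>5)
P1 drop B (A beats it: P:4>2 Q:10>9)
P1→{A,C} P2→{P,Q}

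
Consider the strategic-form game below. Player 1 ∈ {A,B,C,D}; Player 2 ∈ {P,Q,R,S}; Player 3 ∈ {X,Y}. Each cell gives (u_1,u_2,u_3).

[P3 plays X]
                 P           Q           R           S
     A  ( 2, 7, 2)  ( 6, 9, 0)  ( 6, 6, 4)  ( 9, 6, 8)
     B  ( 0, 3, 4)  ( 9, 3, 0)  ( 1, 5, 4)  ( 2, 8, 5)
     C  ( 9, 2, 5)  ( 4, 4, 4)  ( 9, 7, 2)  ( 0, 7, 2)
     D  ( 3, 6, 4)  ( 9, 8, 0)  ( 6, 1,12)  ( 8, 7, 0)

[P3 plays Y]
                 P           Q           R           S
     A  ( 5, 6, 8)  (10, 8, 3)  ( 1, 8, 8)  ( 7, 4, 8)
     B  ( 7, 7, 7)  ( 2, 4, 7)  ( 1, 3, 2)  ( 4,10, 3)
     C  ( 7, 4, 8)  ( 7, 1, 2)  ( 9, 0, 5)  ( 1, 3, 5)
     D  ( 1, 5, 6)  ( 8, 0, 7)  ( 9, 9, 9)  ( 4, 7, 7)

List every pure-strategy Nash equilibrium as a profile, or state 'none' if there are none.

PSNE = {(A,Q,Y), (C,P,Y)}

(A,P,X): not NE [P1→C gives 9>2; P2→Q gives 9>7; P3→Y gives 8>2]
(A,P,Y): not NE [P1→C gives 7>5; P2→R gives 8>6]
(A,Q,X): not NE [P1→D gives 9>6; P3→Y gives 3>0]
(A,Q,Y): NE
(A,R,X): not NE [P1→C gives 9>6; P2→Q gives 9>6; P3→Y gives 8>4]
(A,R,Y): not NE [P1→D gives 9>1]
(A,S,X): not NE [P2→Q gives 9>6]
(A,S,Y): not NE [P2→R gives 8>4]
(B,P,X): not NE [P1→C gives 9>0; P2→S gives 8>3; P3→Y gives 7>4]
(B,P,Y): not NE [P2→S gives 10>7]
(B,Q,X): not NE [P2→S gives 8>3; P3→Y gives 7>0]
(B,Q,Y): not NE [P1→A gives 10>2; P2→S gives 10>4]
(B,R,X): not NE [P1→C gives 9>1; P2→S gives 8>5]
(B,R,Y): not NE [P1→D gives 9>1; P2→S gives 10>3; P3→X gives 4>2]
(B,S,X): not NE [P1→A gives 9>2]
(B,S,Y): not NE [P1→A gives 7>4; P3→X gives 5>3]
(C,P,X): not NE [P2→S gives 7>2; P3→Y gives 8>5]
(C,P,Y): NE
(C,Q,X): not NE [P1→D gives 9>4; P2→S gives 7>4]
(C,Q,Y): not NE [P1→A gives 10>7; P2→P gives 4>1; P3→X gives 4>2]
(C,R,X): not NE [P3→Y gives 5>2]
(C,R,Y): not NE [P2→P gives 4>0]
(C,S,X): not NE [P1→A gives 9>0; P3→Y gives 5>2]
(C,S,Y): not NE [P1→A gives 7>1; P2→P gives 4>3]
(D,P,X): not NE [P1→C gives 9>3; P2→Q gives 8>6; P3→Y gives 6>4]
(D,P,Y): not NE [P1→C gives 7>1; P2→R gives 9>5]
(D,Q,X): not NE [P3→Y gives 7>0]
(D,Q,Y): not NE [P1→A gives 10>8; P2→R gives 9>0]
(D,R,X): not NE [P1→C gives 9>6; P2→Q gives 8>1]
(D,R,Y): not NE [P3→X gives 12>9]
(D,S,X): not NE [P1→A gives 9>8; P2→Q gives 8>7; P3→Y gives 7>0]
(D,S,Y): not NE [P1→A gives 7>4; P2→R gives 9>7]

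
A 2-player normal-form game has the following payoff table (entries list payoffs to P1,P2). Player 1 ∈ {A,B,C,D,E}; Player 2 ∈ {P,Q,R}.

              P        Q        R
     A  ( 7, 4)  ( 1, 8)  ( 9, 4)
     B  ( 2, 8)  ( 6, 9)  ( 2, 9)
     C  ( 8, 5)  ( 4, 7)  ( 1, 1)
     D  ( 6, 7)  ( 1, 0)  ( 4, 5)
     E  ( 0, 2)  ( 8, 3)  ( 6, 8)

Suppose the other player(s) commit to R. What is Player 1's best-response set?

BR_1 = {A}

u_1(A vs R) = 9
u_1(B vs R) = 2
u_1(C vs R) = 1
u_1(D vs R) = 4
u_1(E vs R) = 6
max payoff 9 at {A}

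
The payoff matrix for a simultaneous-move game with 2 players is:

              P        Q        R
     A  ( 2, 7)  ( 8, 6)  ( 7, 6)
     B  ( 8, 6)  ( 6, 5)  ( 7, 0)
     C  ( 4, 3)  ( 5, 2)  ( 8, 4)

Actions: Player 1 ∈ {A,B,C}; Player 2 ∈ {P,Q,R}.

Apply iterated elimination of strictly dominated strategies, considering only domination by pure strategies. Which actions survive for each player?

IESDS → P1:{B,C} P2:{P,R}

P2 drop Q (P beats it: A:7>6 B:6>5 C:3>2)
P1 drop A (C beats it: P:4>2 R:8>7)
P1→{B,C} P2→{P,R}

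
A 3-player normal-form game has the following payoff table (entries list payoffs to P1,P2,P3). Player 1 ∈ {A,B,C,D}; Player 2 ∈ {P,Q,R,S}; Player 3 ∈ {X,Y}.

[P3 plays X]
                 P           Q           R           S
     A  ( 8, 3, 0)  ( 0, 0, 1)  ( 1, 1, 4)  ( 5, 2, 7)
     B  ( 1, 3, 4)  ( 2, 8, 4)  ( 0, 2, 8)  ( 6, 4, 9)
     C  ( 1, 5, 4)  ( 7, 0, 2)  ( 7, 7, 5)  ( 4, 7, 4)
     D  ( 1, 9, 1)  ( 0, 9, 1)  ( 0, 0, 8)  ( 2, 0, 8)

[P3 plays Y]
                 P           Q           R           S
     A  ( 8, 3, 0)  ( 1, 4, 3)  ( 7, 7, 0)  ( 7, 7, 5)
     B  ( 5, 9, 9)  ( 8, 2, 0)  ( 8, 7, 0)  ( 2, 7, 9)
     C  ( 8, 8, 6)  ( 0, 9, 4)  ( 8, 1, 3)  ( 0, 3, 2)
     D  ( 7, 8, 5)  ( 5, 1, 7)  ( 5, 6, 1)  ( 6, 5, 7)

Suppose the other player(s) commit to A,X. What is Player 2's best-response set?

u_2(P vs A,X) = 3
u_2(Q vs A,X) = 0
u_2(R vs A,X) = 1
u_2(S vs A,X) = 2
max payoff 3 at {P}

P2 best: {P}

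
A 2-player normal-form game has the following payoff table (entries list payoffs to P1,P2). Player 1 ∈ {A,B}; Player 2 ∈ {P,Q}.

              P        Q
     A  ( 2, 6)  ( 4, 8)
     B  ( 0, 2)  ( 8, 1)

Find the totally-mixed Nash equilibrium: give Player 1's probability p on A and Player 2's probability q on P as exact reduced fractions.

P1 indiff ⇒ q·2+(1-q)·4 = q·0+(1-q)·8 ⇒ q(2) = (1-q)(4) ⇒ q = 2/3
P2 indiff ⇒ p·6+(1-p)·2 = p·8+(1-p)·1 ⇒ p(-2) = (1-p)(-1) ⇒ p = 1/3

p=1/3, q=2/3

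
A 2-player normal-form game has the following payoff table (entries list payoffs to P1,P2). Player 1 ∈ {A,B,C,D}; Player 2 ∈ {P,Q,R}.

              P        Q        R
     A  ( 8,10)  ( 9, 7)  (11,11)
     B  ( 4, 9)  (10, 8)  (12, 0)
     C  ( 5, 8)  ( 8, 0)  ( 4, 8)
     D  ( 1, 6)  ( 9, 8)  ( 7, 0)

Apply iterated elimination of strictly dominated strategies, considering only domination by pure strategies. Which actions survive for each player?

IESDS → P1:{A,B} P2:{P,R}

P1 drop C (A beats it: P:8>5 Q:9>8 R:11>4)
P1 drop D (B beats it: P:4>1 Q:10>9 R:12>7)
P2 drop Q (P beats it: A:10>7 B:9>8)
P1→{A,B} P2→{P,R}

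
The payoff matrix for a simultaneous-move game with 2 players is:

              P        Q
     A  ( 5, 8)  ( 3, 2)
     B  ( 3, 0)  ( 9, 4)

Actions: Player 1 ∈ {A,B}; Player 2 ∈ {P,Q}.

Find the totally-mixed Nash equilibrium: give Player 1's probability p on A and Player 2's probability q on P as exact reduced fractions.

p=2/5, q=3/4

P1 indiff ⇒ q·5+(1-q)·3 = q·3+(1-q)·9 ⇒ q(2) = (1-q)(6) ⇒ q = 3/4
P2 indiff ⇒ p·8+(1-p)·0 = p·2+(1-p)·4 ⇒ p(6) = (1-p)(4) ⇒ p = 2/5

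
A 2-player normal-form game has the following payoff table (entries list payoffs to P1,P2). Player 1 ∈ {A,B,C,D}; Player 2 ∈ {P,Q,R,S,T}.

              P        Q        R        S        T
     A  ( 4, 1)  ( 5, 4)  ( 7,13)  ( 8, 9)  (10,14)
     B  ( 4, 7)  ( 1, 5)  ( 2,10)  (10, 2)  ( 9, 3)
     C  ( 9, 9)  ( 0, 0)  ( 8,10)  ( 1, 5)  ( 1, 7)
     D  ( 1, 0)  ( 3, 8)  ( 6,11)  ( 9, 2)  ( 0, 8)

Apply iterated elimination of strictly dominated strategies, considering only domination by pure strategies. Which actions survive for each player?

IESDS → P1:{A,C} P2:{R,T}

P2 drop P (R beats it: A:13>1 B:10>7 C:10>9 D:11>0)
P2 drop Q (R beats it: A:13>4 B:10>5 C:10>0 D:11>8)
P2 drop S (R beats it: A:13>9 B:10>2 C:10>5 D:11>2)
P1 drop B (A beats it: R:7>2 T:10>9)
P1 drop D (A beats it: R:7>6 T:10>0)
P1→{A,C} P2→{R,T}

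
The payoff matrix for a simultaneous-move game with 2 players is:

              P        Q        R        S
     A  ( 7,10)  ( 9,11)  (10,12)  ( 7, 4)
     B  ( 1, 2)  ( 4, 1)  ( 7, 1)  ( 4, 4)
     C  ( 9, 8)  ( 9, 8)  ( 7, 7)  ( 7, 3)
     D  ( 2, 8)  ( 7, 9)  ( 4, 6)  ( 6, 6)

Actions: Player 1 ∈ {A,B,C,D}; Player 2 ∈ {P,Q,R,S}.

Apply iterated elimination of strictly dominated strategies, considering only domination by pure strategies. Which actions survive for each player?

Remaining: P1:{A,C} P2:{P,Q,R}

P1 drop B (A beats it: P:7>1 Q:9>4 R:10>7 S:7>4)
P1 drop D (A beats it: P:7>2 Q:9>7 R:10>4 S:7>6)
P2 drop S (P beats it: A:10>4 C:8>3)
P1→{A,C} P2→{P,Q,R}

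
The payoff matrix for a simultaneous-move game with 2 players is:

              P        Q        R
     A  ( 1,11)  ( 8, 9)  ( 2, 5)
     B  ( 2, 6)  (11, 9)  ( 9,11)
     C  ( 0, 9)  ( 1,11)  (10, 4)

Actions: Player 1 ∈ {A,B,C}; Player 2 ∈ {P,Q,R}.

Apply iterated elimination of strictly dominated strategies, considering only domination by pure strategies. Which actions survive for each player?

IESDS → P1:{B,C} P2:{Q,R}

P1 drop A (B beats it: P:2>1 Q:11>8 R:9>2)
P2 drop P (Q beats it: B:9>6 C:11>9)
P1→{B,C} P2→{Q,R}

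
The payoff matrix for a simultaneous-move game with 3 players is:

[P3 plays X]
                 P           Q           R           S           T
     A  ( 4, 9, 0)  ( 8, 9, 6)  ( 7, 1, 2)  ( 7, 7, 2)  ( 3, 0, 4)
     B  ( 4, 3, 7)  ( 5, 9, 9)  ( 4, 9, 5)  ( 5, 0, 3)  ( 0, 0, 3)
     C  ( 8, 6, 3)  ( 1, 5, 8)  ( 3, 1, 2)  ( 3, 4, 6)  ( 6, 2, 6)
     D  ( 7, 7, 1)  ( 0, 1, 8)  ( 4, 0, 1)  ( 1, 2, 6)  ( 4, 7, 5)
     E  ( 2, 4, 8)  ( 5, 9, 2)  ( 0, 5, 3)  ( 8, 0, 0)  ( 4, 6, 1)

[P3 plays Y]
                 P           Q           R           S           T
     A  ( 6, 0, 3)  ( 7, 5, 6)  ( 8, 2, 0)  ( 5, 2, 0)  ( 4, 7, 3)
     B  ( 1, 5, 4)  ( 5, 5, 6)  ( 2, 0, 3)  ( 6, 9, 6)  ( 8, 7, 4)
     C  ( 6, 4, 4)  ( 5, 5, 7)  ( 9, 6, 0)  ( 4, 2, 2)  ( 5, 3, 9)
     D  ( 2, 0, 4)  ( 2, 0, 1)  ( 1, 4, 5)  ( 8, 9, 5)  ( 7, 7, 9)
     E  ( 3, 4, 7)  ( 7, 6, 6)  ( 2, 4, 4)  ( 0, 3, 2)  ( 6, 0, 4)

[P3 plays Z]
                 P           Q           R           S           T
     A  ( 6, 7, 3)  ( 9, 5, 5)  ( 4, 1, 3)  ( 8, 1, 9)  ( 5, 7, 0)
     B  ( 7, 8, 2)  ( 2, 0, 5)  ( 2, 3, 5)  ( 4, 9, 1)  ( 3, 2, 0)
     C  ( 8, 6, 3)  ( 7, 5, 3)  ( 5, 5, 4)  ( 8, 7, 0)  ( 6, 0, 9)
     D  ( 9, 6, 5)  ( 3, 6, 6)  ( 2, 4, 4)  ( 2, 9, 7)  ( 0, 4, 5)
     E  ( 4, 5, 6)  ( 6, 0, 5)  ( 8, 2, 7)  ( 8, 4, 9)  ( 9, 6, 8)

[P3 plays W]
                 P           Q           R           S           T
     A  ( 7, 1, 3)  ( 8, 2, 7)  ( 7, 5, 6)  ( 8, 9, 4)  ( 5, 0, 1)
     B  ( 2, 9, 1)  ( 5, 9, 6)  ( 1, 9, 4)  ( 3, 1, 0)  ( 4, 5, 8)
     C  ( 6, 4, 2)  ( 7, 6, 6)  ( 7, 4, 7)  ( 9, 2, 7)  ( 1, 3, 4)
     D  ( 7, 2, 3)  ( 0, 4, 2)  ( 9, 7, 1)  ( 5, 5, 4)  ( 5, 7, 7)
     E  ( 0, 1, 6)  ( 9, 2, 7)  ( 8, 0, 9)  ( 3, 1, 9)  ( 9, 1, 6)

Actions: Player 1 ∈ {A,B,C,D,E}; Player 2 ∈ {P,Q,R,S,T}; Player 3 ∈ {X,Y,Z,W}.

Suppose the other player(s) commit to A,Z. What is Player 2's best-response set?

P2 best: {P,T}

u_2(P vs A,Z) = 7
u_2(Q vs A,Z) = 5
u_2(R vs A,Z) = 1
u_2(S vs A,Z) = 1
u_2(T vs A,Z) = 7
max payoff 7 at {P,T}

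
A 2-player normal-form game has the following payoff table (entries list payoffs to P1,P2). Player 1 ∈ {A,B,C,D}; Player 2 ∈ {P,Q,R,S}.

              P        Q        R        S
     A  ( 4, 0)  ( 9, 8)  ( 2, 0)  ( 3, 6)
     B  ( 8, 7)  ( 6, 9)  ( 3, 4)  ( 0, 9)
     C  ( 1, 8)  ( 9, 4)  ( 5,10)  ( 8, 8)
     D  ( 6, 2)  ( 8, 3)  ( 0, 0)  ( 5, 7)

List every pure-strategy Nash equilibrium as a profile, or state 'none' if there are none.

(A,P): not NE [P1→B gives 8>4; P2→Q gives 8>0]
(A,Q): NE
(A,R): not NE [P1→C gives 5>2; P2→Q gives 8>0]
(A,S): not NE [P1→C gives 8>3; P2→Q gives 8>6]
(B,P): not NE [P2→S gives 9>7]
(B,Q): not NE [P1→C gives 9>6]
(B,R): not NE [P1→C gives 5>3; P2→S gives 9>4]
(B,S): not NE [P1→C gives 8>0]
(C,P): not NE [P1→B gives 8>1; P2→R gives 10>8]
(C,Q): not NE [P2→R gives 10>4]
(C,R): NE
(C,S): not NE [P2→R gives 10>8]
(D,P): not NE [P1→B gives 8>6; P2→S gives 7>2]
(D,Q): not NE [P1→C gives 9>8; P2→S gives 7>3]
(D,R): not NE [P1→C gives 5>0; P2→S gives 7>0]
(D,S): not NE [P1→C gives 8>5]

NE set: (A,Q), (C,R)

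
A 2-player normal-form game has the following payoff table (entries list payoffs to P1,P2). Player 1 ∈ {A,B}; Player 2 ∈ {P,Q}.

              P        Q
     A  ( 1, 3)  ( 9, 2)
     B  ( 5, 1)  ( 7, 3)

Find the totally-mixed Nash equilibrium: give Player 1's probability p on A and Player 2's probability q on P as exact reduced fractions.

P1 mixes 2/3 on A; P2 mixes 1/3 on P

P1 indiff ⇒ q·1+(1-q)·9 = q·5+(1-q)·7 ⇒ q(-4) = (1-q)(-2) ⇒ q = 1/3
P2 indiff ⇒ p·3+(1-p)·1 = p·2+(1-p)·3 ⇒ p(1) = (1-p)(2) ⇒ p = 2/3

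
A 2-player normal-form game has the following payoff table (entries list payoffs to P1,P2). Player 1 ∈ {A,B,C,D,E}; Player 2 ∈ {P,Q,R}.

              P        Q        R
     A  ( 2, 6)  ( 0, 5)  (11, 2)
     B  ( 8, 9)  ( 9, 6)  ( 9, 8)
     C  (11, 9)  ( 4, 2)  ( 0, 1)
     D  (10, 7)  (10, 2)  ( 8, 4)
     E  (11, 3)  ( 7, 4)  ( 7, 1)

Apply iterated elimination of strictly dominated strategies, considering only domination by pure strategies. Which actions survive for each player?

IESDS → P1:{C,D,E} P2:{P,Q}

P2 drop R (P beats it: A:6>2 B:9>8 C:9>1 D:7>4 E:3>1)
P1 drop A (B beats it: P:8>2 Q:9>0)
P1 drop B (D beats it: P:10>8 Q:10>9)
P1→{C,D,E} P2→{P,Q}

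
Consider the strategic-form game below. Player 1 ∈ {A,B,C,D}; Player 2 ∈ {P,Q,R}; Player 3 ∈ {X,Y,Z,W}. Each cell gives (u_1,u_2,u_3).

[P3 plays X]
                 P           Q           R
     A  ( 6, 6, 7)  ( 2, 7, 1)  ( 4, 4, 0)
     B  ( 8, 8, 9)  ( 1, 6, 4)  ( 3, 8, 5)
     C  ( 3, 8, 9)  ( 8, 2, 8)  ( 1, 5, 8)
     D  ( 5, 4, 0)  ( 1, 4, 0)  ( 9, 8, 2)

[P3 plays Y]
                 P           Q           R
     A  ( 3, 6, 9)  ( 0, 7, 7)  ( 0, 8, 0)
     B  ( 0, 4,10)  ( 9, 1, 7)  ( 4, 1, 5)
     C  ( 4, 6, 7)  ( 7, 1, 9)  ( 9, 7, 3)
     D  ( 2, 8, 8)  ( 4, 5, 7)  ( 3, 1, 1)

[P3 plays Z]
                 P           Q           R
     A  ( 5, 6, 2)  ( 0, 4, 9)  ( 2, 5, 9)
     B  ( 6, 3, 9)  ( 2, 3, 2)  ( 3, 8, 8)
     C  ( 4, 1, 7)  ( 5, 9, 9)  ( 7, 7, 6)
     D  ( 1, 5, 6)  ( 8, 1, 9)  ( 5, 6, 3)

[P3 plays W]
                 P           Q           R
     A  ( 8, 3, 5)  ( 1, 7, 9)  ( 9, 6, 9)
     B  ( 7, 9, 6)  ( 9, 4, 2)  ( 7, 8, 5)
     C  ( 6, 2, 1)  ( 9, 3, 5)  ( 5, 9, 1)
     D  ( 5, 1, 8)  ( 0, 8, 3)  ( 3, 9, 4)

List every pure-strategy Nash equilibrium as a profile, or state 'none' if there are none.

(A,P,X): not NE [P1→B gives 8>6; P2→Q gives 7>6; P3→Y gives 9>7]
(A,P,Y): not NE [P1→C gives 4>3; P2→R gives 8>6]
(A,P,Z): not NE [P1→B gives 6>5; P3→Y gives 9>2]
(A,P,W): not NE [P2→Q gives 7>3; P3→Y gives 9>5]
(A,Q,X): not NE [P1→C gives 8>2; P3→W gives 9>1]
(A,Q,Y): not NE [P1→B gives 9>0; P2→R gives 8>7; P3→W gives 9>7]
(A,Q,Z): not NE [P1→D gives 8>0; P2→P gives 6>4]
(A,Q,W): not NE [P1→C gives 9>1]
(A,R,X): not NE [P1→D gives 9>4; P2→Q gives 7>4; P3→W gives 9>0]
(A,R,Y): not NE [P1→C gives 9>0; P3→W gives 9>0]
(A,R,Z): not NE [P1→C gives 7>2; P2→P gives 6>5]
(A,R,W): not NE [P2→Q gives 7>6]
(B,P,X): not NE [P3→Y gives 10>9]
(B,P,Y): not NE [P1→C gives 4>0]
(B,P,Z): not NE [P2→R gives 8>3; P3→Y gives 10>9]
(B,P,W): not NE [P1→A gives 8>7; P3→Y gives 10>6]
(B,Q,X): not NE [P1→C gives 8>1; P2→R gives 8>6; P3→Y gives 7>4]
(B,Q,Y): not NE [P2→P gives 4>1]
(B,Q,Z): not NE [P1→D gives 8>2; P2→R gives 8>3; P3→Y gives 7>2]
(B,Q,W): not NE [P2→P gives 9>4; P3→Y gives 7>2]
(B,R,X): not NE [P1→D gives 9>3; P3→Z gives 8>5]
(B,R,Y): not NE [P1→C gives 9>4; P2→P gives 4>1; P3→Z gives 8>5]
(B,R,Z): not NE [P1→C gives 7>3]
(B,R,W): not NE [P1→A gives 9>7; P2→P gives 9>8; P3→Z gives 8>5]
(C,P,X): not NE [P1→B gives 8>3]
(C,P,Y): not NE [P2→R gives 7>6; P3→X gives 9>7]
(C,P,Z): not NE [P1→B gives 6>4; P2→Q gives 9>1; P3→X gives 9>7]
(C,P,W): not NE [P1→A gives 8>6; P2→R gives 9>2; P3→X gives 9>1]
(C,Q,X): not NE [P2→P gives 8>2; P3→Z gives 9>8]
(C,Q,Y): not NE [P1→B gives 9>7; P2→R gives 7>1]
(C,Q,Z): not NE [P1→D gives 8>5]
(C,Q,W): not NE [P2→R gives 9>3; P3→Z gives 9>5]
(C,R,X): not NE [P1→D gives 9>1; P2→P gives 8>5]
(C,R,Y): not NE [P3→X gives 8>3]
(C,R,Z): not NE [P2→Q gives 9>7; P3→X gives 8>6]
(C,R,W): not NE [P1→A gives 9>5; P3→X gives 8>1]
(D,P,X): not NE [P1→B gives 8>5; P2→R gives 8>4; P3→W gives 8>0]
(D,P,Y): not NE [P1→C gives 4>2]
(D,P,Z): not NE [P1→B gives 6>1; P2→R gives 6>5; P3→W gives 8>6]
(D,P,W): not NE [P1→A gives 8>5; P2→R gives 9>1]
(D,Q,X): not NE [P1→C gives 8>1; P2→R gives 8>4; P3→Z gives 9>0]
(D,Q,Y): not NE [P1→B gives 9>4; P2→P gives 8>5; P3→Z gives 9>7]
(D,Q,Z): not NE [P2→R gives 6>1]
(D,Q,W): not NE [P1→C gives 9>0; P2→R gives 9>8; P3→Z gives 9>3]
(D,R,X): not NE [P3→W gives 4>2]
(D,R,Y): not NE [P1→C gives 9>3; P2→P gives 8>1; P3→W gives 4>1]
(D,R,Z): not NE [P1→C gives 7>5; P3→W gives 4>3]
(D,R,W): not NE [P1→A gives 9>3]

Equilibria: none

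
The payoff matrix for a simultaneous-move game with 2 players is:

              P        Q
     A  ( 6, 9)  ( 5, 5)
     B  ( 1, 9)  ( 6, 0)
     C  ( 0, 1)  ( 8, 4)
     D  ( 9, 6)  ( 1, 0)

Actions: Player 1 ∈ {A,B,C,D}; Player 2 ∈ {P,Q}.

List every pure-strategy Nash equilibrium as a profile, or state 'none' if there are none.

(A,P): not NE [P1→D gives 9>6]
(A,Q): not NE [P1→C gives 8>5; P2→P gives 9>5]
(B,P): not NE [P1→D gives 9>1]
(B,Q): not NE [P1→C gives 8>6; P2→P gives 9>0]
(C,P): not NE [P1→D gives 9>0; P2→Q gives 4>1]
(C,Q): NE
(D,P): NE
(D,Q): not NE [P1→C gives 8>1; P2→P gives 6>0]

NE set: (C,Q), (D,P)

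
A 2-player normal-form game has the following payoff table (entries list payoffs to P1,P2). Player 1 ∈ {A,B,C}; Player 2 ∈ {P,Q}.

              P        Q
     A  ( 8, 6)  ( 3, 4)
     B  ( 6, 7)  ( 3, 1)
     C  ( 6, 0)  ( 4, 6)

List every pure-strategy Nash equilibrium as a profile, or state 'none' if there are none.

Nash profiles: (A,P), (C,Q)

(A,P): NE
(A,Q): not NE [P1→C gives 4>3; P2→P gives 6>4]
(B,P): not NE [P1→A gives 8>6]
(B,Q): not NE [P1→C gives 4>3; P2→P gives 7>1]
(C,P): not NE [P1→A gives 8>6; P2→Q gives 6>0]
(C,Q): NE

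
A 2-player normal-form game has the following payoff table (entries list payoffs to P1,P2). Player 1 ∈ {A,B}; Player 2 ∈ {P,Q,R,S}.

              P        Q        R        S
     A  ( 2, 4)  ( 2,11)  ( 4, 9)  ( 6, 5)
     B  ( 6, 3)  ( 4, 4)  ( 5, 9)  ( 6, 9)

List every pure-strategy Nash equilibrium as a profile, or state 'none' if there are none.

(A,P): not NE [P1→B gives 6>2; P2→Q gives 11>4]
(A,Q): not NE [P1→B gives 4>2]
(A,R): not NE [P1→B gives 5>4; P2→Q gives 11>9]
(A,S): not NE [P2→Q gives 11>5]
(B,P): not NE [P2→S gives 9>3]
(B,Q): not NE [P2→S gives 9>4]
(B,R): NE
(B,S): NE

PSNE = {(B,R), (B,S)}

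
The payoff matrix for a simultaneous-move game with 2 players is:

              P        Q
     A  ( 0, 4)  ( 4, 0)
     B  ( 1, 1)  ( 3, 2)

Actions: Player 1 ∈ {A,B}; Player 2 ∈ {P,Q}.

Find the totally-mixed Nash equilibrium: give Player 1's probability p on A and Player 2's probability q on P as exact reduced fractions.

P1 indiff ⇒ q·0+(1-q)·4 = q·1+(1-q)·3 ⇒ q(-1) = (1-q)(-1) ⇒ q = 1/2
P2 indiff ⇒ p·4+(1-p)·1 = p·0+(1-p)·2 ⇒ p(4) = (1-p)(1) ⇒ p = 1/5

(p,q) = (1/5, 1/2)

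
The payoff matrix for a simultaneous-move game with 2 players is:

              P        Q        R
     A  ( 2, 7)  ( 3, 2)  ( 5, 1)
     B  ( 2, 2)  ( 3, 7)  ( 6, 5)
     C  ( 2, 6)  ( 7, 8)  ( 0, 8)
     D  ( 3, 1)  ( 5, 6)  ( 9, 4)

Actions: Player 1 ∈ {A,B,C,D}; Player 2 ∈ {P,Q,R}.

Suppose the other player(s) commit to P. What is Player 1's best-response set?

BR_1 = {D}

u_1(A vs P) = 2
u_1(B vs P) = 2
u_1(C vs P) = 2
u_1(D vs P) = 3
max payoff 3 at {D}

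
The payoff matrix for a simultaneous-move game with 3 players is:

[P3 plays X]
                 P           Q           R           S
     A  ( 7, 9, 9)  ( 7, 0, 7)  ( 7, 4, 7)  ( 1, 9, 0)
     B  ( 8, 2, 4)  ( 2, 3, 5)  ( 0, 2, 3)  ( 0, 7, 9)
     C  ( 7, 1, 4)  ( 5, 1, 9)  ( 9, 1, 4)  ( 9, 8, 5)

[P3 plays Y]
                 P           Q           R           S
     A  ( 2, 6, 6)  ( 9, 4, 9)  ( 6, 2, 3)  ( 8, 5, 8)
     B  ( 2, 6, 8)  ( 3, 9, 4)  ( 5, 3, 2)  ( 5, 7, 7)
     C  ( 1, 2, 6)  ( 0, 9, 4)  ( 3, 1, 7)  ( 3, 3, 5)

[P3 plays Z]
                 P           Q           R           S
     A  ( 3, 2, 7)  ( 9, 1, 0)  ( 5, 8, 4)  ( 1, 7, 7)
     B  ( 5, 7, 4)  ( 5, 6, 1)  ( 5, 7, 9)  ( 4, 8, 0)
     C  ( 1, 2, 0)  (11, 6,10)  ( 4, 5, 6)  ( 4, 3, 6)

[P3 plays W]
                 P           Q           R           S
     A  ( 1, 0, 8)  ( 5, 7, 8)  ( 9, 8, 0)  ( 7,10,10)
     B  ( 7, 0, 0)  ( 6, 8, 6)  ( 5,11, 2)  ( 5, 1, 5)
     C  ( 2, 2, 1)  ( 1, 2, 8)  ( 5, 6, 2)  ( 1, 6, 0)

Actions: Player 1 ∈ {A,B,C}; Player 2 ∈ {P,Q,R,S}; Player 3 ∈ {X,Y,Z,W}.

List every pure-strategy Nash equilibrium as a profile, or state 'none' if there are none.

Nash profiles: (A,S,W), (C,Q,Z)

(A,P,X): not NE [P1→B gives 8>7]
(A,P,Y): not NE [P3→X gives 9>6]
(A,P,Z): not NE [P1→B gives 5>3; P2→R gives 8>2; P3→X gives 9>7]
(A,P,W): not NE [P1→B gives 7>1; P2→S gives 10>0; P3→X gives 9>8]
(A,Q,X): not NE [P2→S gives 9>0; P3→Y gives 9>7]
(A,Q,Y): not NE [P2→P gives 6>4]
(A,Q,Z): not NE [P1→C gives 11>9; P2→R gives 8>1; P3→Y gives 9>0]
(A,Q,W): not NE [P1→B gives 6>5; P2→S gives 10>7; P3→Y gives 9>8]
(A,R,X): not NE [P1→C gives 9>7; P2→S gives 9>4]
(A,R,Y): not NE [P2→P gives 6>2; P3→X gives 7>3]
(A,R,Z): not NE [P3→X gives 7>4]
(A,R,W): not NE [P2→S gives 10>8; P3→X gives 7>0]
(A,S,X): not NE [P1→C gives 9>1; P3→W gives 10>0]
(A,S,Y): not NE [P2→P gives 6>5; P3→W gives 10>8]
(A,S,Z): not NE [P1→C gives 4>1; P2→R gives 8>7; P3→W gives 10>7]
(A,S,W): NE
(B,P,X): not NE [P2→S gives 7>2; P3→Y gives 8>4]
(B,P,Y): not NE [P2→Q gives 9>6]
(B,P,Z): not NE [P2→S gives 8>7; P3→Y gives 8>4]
(B,P,W): not NE [P2→R gives 11>0; P3→Y gives 8>0]
(B,Q,X): not NE [P1→A gives 7>2; P2→S gives 7>3; P3→W gives 6>5]
(B,Q,Y): not NE [P1→A gives 9>3; P3→W gives 6>4]
(B,Q,Z): not NE [P1→C gives 11>5; P2→S gives 8>6; P3→W gives 6>1]
(B,Q,W): not NE [P2→R gives 11>8]
(B,R,X): not NE [P1→C gives 9>0; P2→S gives 7>2; P3→Z gives 9>3]
(B,R,Y): not NE [P1→A gives 6>5; P2→Q gives 9>3; P3→Z gives 9>2]
(B,R,Z): not NE [P2→S gives 8>7]
(B,R,W): not NE [P1→A gives 9>5; P3→Z gives 9>2]
(B,S,X): not NE [P1→C gives 9>0]
(B,S,Y): not NE [P1→A gives 8>5; P2→Q gives 9>7; P3→X gives 9>7]
(B,S,Z): not NE [P3→X gives 9>0]
(B,S,W): not NE [P1→A gives 7>5; P2→R gives 11>1; P3→X gives 9>5]
(C,P,X): not NE [P1→B gives 8>7; P2→S gives 8>1; P3→Y gives 6>4]
(C,P,Y): not NE [P1→B gives 2>1; P2→Q gives 9>2]
(C,P,Z): not NE [P1→B gives 5>1; P2→Q gives 6>2; P3→Y gives 6>0]
(C,P,W): not NE [P1→B gives 7>2; P2→S gives 6>2; P3→Y gives 6>1]
(C,Q,X): not NE [P1→A gives 7>5; P2→S gives 8>1; P3→Z gives 10>9]
(C,Q,Y): not NE [P1→A gives 9>0; P3→Z gives 10>4]
(C,Q,Z): NE
(C,Q,W): not NE [P1→B gives 6>1; P2→S gives 6>2; P3→Z gives 10>8]
(C,R,X): not NE [P2→S gives 8>1; P3→Y gives 7>4]
(C,R,Y): not NE [P1→A gives 6>3; P2→Q gives 9>1]
(C,R,Z): not NE [P1→B gives 5>4; P2→Q gives 6>5; P3→Y gives 7>6]
(C,R,W): not NE [P1→A gives 9>5; P3→Y gives 7>2]
(C,S,X): not NE [P3→Z gives 6>5]
(C,S,Y): not NE [P1→A gives 8>3; P2→Q gives 9>3; P3→Z gives 6>5]
(C,S,Z): not NE [P2→Q gives 6>3]
(C,S,W): not NE [P1→A gives 7>1; P3→Z gives 6>0]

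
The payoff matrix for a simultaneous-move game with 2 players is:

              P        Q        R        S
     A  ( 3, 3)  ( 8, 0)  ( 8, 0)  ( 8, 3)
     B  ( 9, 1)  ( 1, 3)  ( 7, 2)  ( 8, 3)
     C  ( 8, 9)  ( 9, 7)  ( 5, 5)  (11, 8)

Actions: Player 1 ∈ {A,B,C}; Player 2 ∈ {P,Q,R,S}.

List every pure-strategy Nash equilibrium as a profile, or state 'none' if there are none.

(A,P): not NE [P1→B gives 9>3]
(A,Q): not NE [P1→C gives 9>8; P2→S gives 3>0]
(A,R): not NE [P2→S gives 3>0]
(A,S): not NE [P1→C gives 11>8]
(B,P): not NE [P2→S gives 3>1]
(B,Q): not NE [P1→C gives 9>1]
(B,R): not NE [P1→A gives 8>7; P2→S gives 3>2]
(B,S): not NE [P1→C gives 11>8]
(C,P): not NE [P1→B gives 9>8]
(C,Q): not NE [P2→P gives 9>7]
(C,R): not NE [P1→A gives 8>5; P2→P gives 9>5]
(C,S): not NE [P2→P gives 9>8]

Equilibria: none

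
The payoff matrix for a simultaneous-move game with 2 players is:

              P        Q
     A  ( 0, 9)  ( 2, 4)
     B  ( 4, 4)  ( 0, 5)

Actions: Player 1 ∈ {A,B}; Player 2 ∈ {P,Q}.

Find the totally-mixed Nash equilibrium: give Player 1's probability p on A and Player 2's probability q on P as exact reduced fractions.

p=1/6, q=1/3

P1 indiff ⇒ q·0+(1-q)·2 = q·4+(1-q)·0 ⇒ q(-4) = (1-q)(-2) ⇒ q = 1/3
P2 indiff ⇒ p·9+(1-p)·4 = p·4+(1-p)·5 ⇒ p(5) = (1-p)(1) ⇒ p = 1/6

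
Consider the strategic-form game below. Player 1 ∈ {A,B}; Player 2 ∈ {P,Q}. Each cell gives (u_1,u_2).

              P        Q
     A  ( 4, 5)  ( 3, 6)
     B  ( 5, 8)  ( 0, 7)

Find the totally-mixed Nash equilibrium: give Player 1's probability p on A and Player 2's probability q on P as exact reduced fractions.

P1 indiff ⇒ q·4+(1-q)·3 = q·5+(1-q)·0 ⇒ q(-1) = (1-q)(-3) ⇒ q = 3/4
P2 indiff ⇒ p·5+(1-p)·8 = p·6+(1-p)·7 ⇒ p(-1) = (1-p)(-1) ⇒ p = 1/2

P1 mixes 1/2 on A; P2 mixes 3/4 on P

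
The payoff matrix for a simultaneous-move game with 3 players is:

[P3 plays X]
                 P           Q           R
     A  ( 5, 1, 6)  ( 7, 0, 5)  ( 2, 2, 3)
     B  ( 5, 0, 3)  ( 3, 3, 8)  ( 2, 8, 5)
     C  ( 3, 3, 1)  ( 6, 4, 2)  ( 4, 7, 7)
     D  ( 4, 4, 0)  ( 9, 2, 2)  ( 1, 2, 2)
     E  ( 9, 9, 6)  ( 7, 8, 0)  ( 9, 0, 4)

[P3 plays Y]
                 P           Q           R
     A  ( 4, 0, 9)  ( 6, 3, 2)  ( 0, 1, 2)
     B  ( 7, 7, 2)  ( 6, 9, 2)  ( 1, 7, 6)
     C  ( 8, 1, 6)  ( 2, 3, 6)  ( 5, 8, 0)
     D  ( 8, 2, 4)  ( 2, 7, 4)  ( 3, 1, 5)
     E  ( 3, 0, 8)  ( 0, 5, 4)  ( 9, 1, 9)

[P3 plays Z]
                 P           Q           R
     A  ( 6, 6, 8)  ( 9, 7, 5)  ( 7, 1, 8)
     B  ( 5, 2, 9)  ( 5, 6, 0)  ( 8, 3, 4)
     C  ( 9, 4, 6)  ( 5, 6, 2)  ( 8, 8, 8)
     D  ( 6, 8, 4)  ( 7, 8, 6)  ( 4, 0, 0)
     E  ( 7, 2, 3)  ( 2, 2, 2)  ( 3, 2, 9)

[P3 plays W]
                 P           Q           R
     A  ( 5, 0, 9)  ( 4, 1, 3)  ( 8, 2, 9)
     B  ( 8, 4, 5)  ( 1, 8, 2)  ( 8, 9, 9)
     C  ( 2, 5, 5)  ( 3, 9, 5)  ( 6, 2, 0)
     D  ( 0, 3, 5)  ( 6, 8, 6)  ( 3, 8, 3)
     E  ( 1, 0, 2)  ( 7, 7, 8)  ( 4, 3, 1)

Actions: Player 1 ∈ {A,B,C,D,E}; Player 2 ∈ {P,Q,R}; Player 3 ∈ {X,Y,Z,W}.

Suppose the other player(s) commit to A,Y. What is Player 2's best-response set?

u_2(P vs A,Y) = 0
u_2(Q vs A,Y) = 3
u_2(R vs A,Y) = 1
max payoff 3 at {Q}

argmax u_2 = {Q}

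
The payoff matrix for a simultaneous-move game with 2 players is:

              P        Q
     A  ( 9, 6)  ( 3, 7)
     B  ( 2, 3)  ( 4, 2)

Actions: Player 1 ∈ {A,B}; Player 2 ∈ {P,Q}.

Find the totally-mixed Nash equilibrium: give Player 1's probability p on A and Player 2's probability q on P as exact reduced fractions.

P1 mixes 1/2 on A; P2 mixes 1/8 on P

P1 indiff ⇒ q·9+(1-q)·3 = q·2+(1-q)·4 ⇒ q(7) = (1-q)(1) ⇒ q = 1/8
P2 indiff ⇒ p·6+(1-p)·3 = p·7+(1-p)·2 ⇒ p(-1) = (1-p)(-1) ⇒ p = 1/2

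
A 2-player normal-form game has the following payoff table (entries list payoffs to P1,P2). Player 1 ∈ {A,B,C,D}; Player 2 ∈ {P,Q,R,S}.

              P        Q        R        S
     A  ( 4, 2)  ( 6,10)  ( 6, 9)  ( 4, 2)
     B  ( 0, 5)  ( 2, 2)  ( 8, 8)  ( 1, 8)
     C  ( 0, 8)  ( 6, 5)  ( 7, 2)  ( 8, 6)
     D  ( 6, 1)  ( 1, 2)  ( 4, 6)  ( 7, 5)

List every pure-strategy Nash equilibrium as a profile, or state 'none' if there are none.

(A,P): not NE [P1→D gives 6>4; P2→Q gives 10>2]
(A,Q): NE
(A,R): not NE [P1→B gives 8>6; P2→Q gives 10>9]
(A,S): not NE [P1→C gives 8>4; P2→Q gives 10>2]
(B,P): not NE [P1→D gives 6>0; P2→S gives 8>5]
(B,Q): not NE [P1→C gives 6>2; P2→S gives 8>2]
(B,R): NE
(B,S): not NE [P1→C gives 8>1]
(C,P): not NE [P1→D gives 6>0]
(C,Q): not NE [P2→P gives 8>5]
(C,R): not NE [P1→B gives 8>7; P2→P gives 8>2]
(C,S): not NE [P2→P gives 8>6]
(D,P): not NE [P2→R gives 6>1]
(D,Q): not NE [P1→C gives 6>1; P2→R gives 6>2]
(D,R): not NE [P1→B gives 8>4]
(D,S): not NE [P1→C gives 8>7; P2→R gives 6>5]

PSNE = {(A,Q), (B,R)}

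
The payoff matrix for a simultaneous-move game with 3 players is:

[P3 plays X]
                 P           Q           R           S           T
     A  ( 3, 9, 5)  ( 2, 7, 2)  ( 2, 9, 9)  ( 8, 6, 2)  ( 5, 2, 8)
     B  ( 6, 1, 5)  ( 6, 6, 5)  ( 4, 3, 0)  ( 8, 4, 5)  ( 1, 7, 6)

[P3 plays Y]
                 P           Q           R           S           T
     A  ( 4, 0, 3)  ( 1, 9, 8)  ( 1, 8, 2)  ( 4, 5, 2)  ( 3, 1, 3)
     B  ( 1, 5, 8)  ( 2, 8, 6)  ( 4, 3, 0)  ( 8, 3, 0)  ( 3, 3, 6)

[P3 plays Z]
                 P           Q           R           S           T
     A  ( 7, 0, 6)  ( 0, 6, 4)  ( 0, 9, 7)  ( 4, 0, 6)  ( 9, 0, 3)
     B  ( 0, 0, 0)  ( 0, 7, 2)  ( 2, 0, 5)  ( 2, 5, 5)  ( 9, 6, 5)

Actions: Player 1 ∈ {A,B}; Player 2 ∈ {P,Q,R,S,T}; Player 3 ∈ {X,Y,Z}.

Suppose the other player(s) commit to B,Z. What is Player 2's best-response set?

BR_2 = {Q}

u_2(P vs B,Z) = 0
u_2(Q vs B,Z) = 7
u_2(R vs B,Z) = 0
u_2(S vs B,Z) = 5
u_2(T vs B,Z) = 6
max payoff 7 at {Q}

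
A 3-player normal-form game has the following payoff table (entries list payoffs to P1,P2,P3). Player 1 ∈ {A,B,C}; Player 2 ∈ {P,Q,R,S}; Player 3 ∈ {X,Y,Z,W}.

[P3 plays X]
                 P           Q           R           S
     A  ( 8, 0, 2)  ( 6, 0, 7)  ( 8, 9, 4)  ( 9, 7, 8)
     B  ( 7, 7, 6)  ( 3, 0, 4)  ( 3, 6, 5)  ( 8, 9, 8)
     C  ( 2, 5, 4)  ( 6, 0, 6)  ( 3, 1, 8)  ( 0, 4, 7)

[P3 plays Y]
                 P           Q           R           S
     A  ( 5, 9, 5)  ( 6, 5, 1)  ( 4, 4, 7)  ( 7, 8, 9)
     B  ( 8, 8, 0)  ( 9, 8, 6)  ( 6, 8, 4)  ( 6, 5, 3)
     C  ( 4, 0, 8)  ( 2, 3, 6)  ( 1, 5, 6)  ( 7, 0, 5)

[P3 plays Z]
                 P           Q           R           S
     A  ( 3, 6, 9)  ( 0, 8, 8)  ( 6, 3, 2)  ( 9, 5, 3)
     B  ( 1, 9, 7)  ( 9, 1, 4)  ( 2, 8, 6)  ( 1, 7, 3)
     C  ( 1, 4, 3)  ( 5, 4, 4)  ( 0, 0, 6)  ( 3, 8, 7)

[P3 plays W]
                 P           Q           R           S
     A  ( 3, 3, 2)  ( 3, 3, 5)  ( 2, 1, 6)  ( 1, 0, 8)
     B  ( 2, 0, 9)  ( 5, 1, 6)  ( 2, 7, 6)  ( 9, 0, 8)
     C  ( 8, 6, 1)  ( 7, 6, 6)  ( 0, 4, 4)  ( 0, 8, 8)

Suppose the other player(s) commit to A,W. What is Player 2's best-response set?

u_2(P vs A,W) = 3
u_2(Q vs A,W) = 3
u_2(R vs A,W) = 1
u_2(S vs A,W) = 0
max payoff 3 at {P,Q}

BR_2 = {P,Q}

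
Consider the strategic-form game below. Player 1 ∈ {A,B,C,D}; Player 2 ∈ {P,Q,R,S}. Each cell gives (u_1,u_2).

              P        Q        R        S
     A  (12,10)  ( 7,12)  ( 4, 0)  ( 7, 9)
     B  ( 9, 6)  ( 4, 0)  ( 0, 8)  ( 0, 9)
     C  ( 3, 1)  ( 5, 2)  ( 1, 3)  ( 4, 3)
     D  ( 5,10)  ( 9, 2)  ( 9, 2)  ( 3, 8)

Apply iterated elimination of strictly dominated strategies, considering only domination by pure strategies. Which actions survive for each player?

P1 drop B (A beats it: P:12>9 Q:7>4 R:4>0 S:7>0)
P1 drop C (A beats it: P:12>3 Q:7>5 R:4>1 S:7>4)
P2 drop R (P beats it: A:10>0 D:10>2)
P2 drop S (P beats it: A:10>9 D:10>8)
P1→{A,D} P2→{P,Q}

IESDS → P1:{A,D} P2:{P,Q}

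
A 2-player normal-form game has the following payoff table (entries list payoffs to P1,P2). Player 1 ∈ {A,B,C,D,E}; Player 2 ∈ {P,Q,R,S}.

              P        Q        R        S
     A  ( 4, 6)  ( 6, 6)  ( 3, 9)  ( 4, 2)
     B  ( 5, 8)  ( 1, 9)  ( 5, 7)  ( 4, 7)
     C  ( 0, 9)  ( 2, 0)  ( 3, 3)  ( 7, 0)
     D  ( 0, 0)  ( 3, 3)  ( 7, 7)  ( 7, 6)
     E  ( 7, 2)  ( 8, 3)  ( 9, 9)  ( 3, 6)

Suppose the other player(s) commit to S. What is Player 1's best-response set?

u_1(A vs S) = 4
u_1(B vs S) = 4
u_1(C vs S) = 7
u_1(D vs S) = 7
u_1(E vs S) = 3
max payoff 7 at {C,D}

BR_1 = {C,D}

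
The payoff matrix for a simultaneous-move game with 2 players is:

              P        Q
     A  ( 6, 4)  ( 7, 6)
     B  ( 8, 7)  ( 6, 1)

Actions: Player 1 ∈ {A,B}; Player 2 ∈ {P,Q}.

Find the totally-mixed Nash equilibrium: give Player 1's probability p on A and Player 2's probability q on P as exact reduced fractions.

P1 indiff ⇒ q·6+(1-q)·7 = q·8+(1-q)·6 ⇒ q(-2) = (1-q)(-1) ⇒ q = 1/3
P2 indiff ⇒ p·4+(1-p)·7 = p·6+(1-p)·1 ⇒ p(-2) = (1-p)(-6) ⇒ p = 3/4

P1 mixes 3/4 on A; P2 mixes 1/3 on P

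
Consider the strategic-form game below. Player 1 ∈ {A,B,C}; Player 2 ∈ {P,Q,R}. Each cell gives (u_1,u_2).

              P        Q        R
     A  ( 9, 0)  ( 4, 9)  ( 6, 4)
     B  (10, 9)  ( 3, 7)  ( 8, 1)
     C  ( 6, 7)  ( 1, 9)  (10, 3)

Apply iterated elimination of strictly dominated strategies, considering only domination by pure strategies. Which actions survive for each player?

Survivors P1:{A,B} P2:{P,Q}

P2 drop R (Q beats it: A:9>4 B:7>1 C:9>3)
P1 drop C (A beats it: P:9>6 Q:4>1)
P1→{A,B} P2→{P,Q}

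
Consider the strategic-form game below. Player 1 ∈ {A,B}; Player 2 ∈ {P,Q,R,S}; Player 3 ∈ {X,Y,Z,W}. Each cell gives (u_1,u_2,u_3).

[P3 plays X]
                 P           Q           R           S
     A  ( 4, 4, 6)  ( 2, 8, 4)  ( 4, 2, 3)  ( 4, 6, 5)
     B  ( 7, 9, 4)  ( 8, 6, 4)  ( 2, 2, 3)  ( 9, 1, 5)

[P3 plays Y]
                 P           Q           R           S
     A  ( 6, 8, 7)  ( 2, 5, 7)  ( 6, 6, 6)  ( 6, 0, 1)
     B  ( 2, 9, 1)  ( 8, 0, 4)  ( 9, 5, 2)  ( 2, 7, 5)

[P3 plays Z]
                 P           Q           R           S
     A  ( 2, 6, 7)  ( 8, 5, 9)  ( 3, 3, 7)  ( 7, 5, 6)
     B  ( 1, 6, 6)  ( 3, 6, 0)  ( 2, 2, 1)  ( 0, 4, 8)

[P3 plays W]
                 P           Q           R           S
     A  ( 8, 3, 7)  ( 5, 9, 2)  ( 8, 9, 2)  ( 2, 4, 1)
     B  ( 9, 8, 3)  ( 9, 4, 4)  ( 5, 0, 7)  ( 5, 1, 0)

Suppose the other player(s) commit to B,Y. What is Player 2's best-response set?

P2 best: {P}

u_2(P vs B,Y) = 9
u_2(Q vs B,Y) = 0
u_2(R vs B,Y) = 5
u_2(S vs B,Y) = 7
max payoff 9 at {P}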